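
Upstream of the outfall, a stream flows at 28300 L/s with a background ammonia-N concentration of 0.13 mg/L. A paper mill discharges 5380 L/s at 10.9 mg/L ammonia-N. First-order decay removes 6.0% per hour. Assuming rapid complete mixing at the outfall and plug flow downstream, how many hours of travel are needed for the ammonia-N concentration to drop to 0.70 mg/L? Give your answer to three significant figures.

Mixed concentration C = ΣQC/ΣQ = (28300·0.1300 + 5380·10.90) / 33680 = 62320/33680 = 1.850 mg/L.
6.0%/h lost → k = −ln(1 − 0.06) = 0.06188 h⁻¹.
1.850·exp(−k·t) = 0.70 → t = ln(1.850/0.70)/k = 56560 s = 15.71 h.

15.7 h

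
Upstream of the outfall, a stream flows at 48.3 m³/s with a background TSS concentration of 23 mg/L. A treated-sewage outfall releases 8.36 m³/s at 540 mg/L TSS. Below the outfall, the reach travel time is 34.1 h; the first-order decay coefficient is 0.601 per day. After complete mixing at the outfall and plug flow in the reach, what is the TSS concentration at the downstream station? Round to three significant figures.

Mixed concentration C = ΣQC/ΣQ = (48.30·23.00 + 8.360·540.0) / 56.66 = 5625/56.66 = 99.28 mg/L.
First-order decay: C = 99.28·exp(−k·t) = 99.28·0.4257 = 42.27 mg/L.

42.3 mg/L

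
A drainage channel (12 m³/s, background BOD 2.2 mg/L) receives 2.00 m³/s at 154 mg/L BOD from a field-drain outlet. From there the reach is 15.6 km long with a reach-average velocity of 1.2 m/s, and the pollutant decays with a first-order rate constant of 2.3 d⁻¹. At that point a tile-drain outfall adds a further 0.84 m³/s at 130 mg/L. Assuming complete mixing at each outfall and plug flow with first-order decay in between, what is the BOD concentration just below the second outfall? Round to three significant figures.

23.3 mg/L

Mass balance: C = (12.00·2.200 + 2.000·154.0) / 14.00 = 334.4/14.00 = 23.89 mg/L; combined flow 14.00 m³/s.
Travel time t = 15.6·1000 / 1.2 = 13000 s = 3.611 h.
First-order decay: C = 23.89·exp(−k·t) = 23.89·0.7075 = 16.90 mg/L.
At the second outfall, C = (14.00·16.90 + 0.8400·130.0) / (14.00 + 0.8400) = 23.30 mg/L.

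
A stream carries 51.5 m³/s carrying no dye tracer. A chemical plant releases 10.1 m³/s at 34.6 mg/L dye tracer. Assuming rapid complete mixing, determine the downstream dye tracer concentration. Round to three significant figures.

Mixed concentration C = ΣQC/ΣQ = (51.50·0 + 10.10·34.60) / 61.60 = 349.5/61.60 = 5.673 mg/L.

5.67 mg/L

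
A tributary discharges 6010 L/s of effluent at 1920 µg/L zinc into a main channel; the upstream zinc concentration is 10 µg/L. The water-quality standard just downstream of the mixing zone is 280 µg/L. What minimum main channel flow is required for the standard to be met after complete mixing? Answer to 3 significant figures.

36500 L/s

Set C_mix = 280: (Q·10.00 + 6010·1920) / (Q + 6010) = 280
→ Q = 6010·(1920 − 280)/(280 − 10.00) = 36510 L/s.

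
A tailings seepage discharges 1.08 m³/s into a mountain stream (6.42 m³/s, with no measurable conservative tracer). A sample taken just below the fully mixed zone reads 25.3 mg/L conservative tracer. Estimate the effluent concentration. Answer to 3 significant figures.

176 mg/L

Mass balance: 6.420·0 + 1.080·Cₑ = 7.500·25.30
→ Cₑ = (7.500·25.30 − 6.420·0) / 1.080 = 175.7 mg/L.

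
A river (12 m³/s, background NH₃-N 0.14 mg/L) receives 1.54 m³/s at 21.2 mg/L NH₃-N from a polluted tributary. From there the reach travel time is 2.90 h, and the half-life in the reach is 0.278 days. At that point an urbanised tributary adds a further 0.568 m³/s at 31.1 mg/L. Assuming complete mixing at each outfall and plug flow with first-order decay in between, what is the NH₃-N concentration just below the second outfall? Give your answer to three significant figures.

After mixing, C = (12.00·0.1400 + 1.540·21.20) / 13.54 = 34.33/13.54 = 2.535 mg/L; combined flow 13.54 m³/s.
Half-life 0.278 d → k = ln 2 / 0.278 = 2.493 d⁻¹.
First-order decay: C = 2.535·exp(−k·t) = 2.535·0.7399 = 1.876 mg/L.
At the second outfall, C = (13.54·1.876 + 0.5680·31.10) / (13.54 + 0.5680) = 3.052 mg/L.

3.05 mg/L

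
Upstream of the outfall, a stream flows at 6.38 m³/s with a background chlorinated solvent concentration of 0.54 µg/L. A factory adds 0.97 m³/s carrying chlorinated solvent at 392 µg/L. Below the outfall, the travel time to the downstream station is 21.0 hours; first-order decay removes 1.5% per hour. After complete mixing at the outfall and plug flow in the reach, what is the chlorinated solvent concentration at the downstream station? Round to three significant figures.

After mixing, C = (6.380·0.5400 + 0.9700·392.0) / 7.350 = 383.7/7.350 = 52.20 µg/L.
1.5%/h lost → k = −ln(1 − 0.015) = 0.01511 h⁻¹.
Decay over the reach: 52.20·exp(−kt) = 52.20·0.7280 = 38.01 µg/L.

38.0 µg/L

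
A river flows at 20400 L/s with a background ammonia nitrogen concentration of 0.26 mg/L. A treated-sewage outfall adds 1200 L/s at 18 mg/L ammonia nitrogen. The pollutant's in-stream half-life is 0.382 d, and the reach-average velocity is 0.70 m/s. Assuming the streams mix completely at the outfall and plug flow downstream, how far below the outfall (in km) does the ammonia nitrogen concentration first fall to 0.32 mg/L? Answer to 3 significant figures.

Conservation of mass: C = (20400·0.2600 + 1200·18.00) / 21600 = 26900/21600 = 1.246 mg/L.
Half-life 0.382 d → k = ln 2 / 0.382 = 1.815 d⁻¹.
Set 1.246·exp(−k·t) = 0.32 → t = ln(1.246/0.32)/k = 64710 s = 17.98 h.
Distance = v·t = 0.70·64710 = 45300 m = 45.30 km.

45.3 km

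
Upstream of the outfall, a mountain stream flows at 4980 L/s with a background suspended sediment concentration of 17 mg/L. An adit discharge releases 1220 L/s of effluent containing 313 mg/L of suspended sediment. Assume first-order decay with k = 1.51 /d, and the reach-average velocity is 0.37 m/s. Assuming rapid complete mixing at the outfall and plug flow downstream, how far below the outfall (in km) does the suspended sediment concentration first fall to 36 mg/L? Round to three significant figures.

Flow-weighted average: C = (4980·17.00 + 1220·313.0) / 6200 = 466500/6200 = 75.25 mg/L.
Set 75.25·exp(−k·t) = 36 → t = ln(75.25/36)/k = 42180 s = 11.72 h.
Distance = v·t = 0.37·42180 = 15610 m = 15.61 km.

15.6 km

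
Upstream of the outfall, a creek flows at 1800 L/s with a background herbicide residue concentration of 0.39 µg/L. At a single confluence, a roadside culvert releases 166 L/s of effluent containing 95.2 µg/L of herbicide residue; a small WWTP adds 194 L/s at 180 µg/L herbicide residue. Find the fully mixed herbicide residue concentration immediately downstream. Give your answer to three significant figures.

Flow-weighted average: C = (1800·0.3900 + 166.0·95.20 + 194.0·180.0) / 2160 = 51430/2160 = 23.81 µg/L.

23.8 µg/L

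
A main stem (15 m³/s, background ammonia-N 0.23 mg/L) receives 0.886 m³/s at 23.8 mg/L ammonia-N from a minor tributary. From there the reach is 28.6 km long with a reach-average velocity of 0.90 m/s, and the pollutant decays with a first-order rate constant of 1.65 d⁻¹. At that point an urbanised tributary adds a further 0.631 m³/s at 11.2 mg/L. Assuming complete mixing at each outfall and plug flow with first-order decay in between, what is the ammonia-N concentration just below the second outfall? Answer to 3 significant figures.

1.24 mg/L

Flow-weighted average: C = (15.00·0.2300 + 0.8860·23.80) / 15.89 = 24.54/15.89 = 1.545 mg/L; combined flow 15.89 m³/s.
Travel time t = 28.6·1000 / 0.90 = 31780 s = 8.827 h.
After decay, C = 1.545 × e^(−kt) = 1.545 × 0.5451 = 0.8419 mg/L.
At the second outfall, C = (15.89·0.8419 + 0.6310·11.20) / (15.89 + 0.6310) = 1.238 mg/L.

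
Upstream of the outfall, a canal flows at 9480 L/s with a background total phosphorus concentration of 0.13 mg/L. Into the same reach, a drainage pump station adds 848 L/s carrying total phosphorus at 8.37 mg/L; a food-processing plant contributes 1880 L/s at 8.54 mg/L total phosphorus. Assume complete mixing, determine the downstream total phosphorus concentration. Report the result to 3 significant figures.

2.00 mg/L

After mixing, C = (9480·0.1300 + 848.0·8.370 + 1880·8.540) / 12210 = 24390/12210 = 1.997 mg/L.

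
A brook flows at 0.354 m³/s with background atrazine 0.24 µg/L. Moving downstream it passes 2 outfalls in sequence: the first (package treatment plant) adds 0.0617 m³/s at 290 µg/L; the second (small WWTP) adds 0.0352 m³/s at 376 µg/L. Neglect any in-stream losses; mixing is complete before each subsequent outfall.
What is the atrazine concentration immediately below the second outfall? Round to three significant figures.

69.2 µg/L

Below outfall 1: Q → 0.4157 m³/s, C = (0.3540·0.2400 + 0.06170·290.0)/0.4157 = 43.25 µg/L.
Below outfall 2: Q → 0.4509 m³/s, C = (0.4157·43.25 + 0.03520·376.0)/0.4509 = 69.22 µg/L.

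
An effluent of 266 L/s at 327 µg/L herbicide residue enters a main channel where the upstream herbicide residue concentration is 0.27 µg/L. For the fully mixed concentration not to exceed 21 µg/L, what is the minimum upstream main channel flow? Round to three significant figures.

Set C_mix = 21: (Q·0.2700 + 266.0·327.0) / (Q + 266.0) = 21
→ Q = 266.0·(327.0 − 21)/(21 − 0.2700) = 3926 L/s.

3930 L/s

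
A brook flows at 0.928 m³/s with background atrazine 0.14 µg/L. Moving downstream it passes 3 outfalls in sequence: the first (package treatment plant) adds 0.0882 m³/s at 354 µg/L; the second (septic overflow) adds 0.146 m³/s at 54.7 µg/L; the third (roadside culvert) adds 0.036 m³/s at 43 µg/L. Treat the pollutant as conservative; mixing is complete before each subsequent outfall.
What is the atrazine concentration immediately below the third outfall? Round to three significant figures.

34.1 µg/L

Outfall 1: combined Q = 1.016 m³/s; C = (0.9280·0.1400 + 0.08820·354.0)/1.016 = 30.85 µg/L.
Outfall 2: combined Q = 1.162 m³/s; C = (1.016·30.85 + 0.1460·54.70)/1.162 = 33.85 µg/L.
Outfall 3: combined Q = 1.198 m³/s; C = (1.162·33.85 + 0.03600·43.00)/1.198 = 34.12 µg/L.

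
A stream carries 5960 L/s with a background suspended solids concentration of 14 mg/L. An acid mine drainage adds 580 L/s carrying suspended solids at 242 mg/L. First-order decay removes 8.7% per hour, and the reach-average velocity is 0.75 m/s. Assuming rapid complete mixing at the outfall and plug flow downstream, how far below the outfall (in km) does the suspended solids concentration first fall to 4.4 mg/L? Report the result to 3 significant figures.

60.8 km

Mixed concentration C = ΣQC/ΣQ = (5960·14.00 + 580.0·242.0) / 6540 = 223800/6540 = 34.22 mg/L.
8.7%/h lost → k = −ln(1 − 0.087) = 0.09102 h⁻¹.
Set 34.22·exp(−k·t) = 4.4 → t = ln(34.22/4.4)/k = 81130 s = 22.54 h.
Distance = v·t = 0.75·81130 = 60850 m = 60.85 km.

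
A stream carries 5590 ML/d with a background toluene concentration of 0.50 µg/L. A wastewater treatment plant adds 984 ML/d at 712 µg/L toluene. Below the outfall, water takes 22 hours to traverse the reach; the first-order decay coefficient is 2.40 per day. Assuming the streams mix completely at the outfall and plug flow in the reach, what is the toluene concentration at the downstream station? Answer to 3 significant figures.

Flow-weighted average: C = (5590·0.5000 + 984.0·712.0) / 6574 = 703400/6574 = 107.0 µg/L.
First-order decay: C = 107.0·exp(−k·t) = 107.0·0.1108 = 11.86 µg/L.

11.9 µg/L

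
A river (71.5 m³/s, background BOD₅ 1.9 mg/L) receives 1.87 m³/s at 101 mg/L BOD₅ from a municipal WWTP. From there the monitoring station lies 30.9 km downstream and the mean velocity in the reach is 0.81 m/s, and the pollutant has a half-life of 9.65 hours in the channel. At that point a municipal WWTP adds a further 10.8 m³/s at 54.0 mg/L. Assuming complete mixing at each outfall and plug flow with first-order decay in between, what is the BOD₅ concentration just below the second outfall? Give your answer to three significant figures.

8.73 mg/L

Conservation of mass: C = (71.50·1.900 + 1.870·101.0) / 73.37 = 324.7/73.37 = 4.426 mg/L; combined flow 73.37 m³/s.
Travel time t = 30.9·1000 / 0.81 = 38150 s = 10.60 h.
Half-life 9.65 h → k = ln 2 / 9.65 = 0.07183 h⁻¹ = 1.724 d⁻¹.
After decay, C = 4.426 × e^(−kt) = 4.426 × 0.4671 = 2.067 mg/L.
Second outfall: C = (73.37·2.067 + 10.80·54.00)/84.17 = 8.731 mg/L.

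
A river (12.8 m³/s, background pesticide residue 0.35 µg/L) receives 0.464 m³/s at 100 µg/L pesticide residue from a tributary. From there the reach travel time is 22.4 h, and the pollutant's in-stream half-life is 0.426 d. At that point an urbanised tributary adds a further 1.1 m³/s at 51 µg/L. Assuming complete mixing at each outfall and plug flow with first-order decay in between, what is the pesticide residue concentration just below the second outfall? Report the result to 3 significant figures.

Conservation of mass: C = (12.80·0.3500 + 0.4640·100.0) / 13.26 = 50.88/13.26 = 3.836 µg/L; combined flow 13.26 m³/s.
Half-life 0.426 d → k = ln 2 / 0.426 = 1.627 d⁻¹.
Applying C = C₀e^(−kt): 3.836 × 0.2190 = 0.8401 µg/L.
At the second outfall, C = (13.26·0.8401 + 1.100·51.00) / (13.26 + 1.100) = 4.681 µg/L.

4.68 µg/L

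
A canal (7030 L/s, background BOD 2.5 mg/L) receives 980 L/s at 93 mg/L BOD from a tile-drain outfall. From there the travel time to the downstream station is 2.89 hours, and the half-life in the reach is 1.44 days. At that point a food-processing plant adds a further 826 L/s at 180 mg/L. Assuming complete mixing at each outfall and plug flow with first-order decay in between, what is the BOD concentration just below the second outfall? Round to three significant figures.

28.4 mg/L

After mixing, C = (7030·2.500 + 980.0·93.00) / 8010 = 108700/8010 = 13.57 mg/L; combined flow 8010 L/s.
Half-life 1.44 d → k = ln 2 / 1.44 = 0.4814 d⁻¹.
Applying C = C₀e^(−kt): 13.57 × 0.9437 = 12.81 mg/L.
At the second outfall, C = (8010·12.81 + 826.0·180.0) / (8010 + 826.0) = 28.44 mg/L.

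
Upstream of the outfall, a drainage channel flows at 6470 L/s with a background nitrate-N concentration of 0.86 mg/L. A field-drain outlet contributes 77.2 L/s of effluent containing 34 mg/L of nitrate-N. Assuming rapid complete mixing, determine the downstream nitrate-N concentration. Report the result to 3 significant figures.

After mixing, C = (6470·0.8600 + 77.20·34.00) / 6547 = 8189/6547 = 1.251 mg/L.

1.25 mg/L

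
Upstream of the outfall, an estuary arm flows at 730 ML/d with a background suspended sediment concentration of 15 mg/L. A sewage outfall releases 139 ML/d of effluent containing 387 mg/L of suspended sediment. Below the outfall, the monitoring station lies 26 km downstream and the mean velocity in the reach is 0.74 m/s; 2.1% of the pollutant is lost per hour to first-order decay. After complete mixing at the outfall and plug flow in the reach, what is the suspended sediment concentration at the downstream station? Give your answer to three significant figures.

Conservation of mass: C = (730.0·15.00 + 139.0·387.0) / 869.0 = 64740/869.0 = 74.50 mg/L.
Travel time t = 26·1000 / 0.74 = 35140 s = 9.760 h.
2.1%/h lost → k = −ln(1 − 0.021) = 0.02122 h⁻¹.
Decay over the reach: 74.50·exp(−kt) = 74.50·0.8129 = 60.56 mg/L.

60.6 mg/L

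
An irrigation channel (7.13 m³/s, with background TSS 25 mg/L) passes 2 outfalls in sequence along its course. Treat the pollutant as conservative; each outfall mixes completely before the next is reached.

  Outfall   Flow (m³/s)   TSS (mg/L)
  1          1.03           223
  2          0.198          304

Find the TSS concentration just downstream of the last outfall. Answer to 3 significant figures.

Below outfall 1: Q → 8.160 m³/s, C = (7.130·25.00 + 1.030·223.0)/8.160 = 49.99 mg/L.
Below outfall 2: Q → 8.358 m³/s, C = (8.160·49.99 + 0.1980·304.0)/8.358 = 56.01 mg/L.

56.0 mg/L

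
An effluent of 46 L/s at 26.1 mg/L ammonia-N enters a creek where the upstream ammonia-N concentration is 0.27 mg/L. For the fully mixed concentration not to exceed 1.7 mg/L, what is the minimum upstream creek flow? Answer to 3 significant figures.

Set C_mix = 1.7: (Q·0.2700 + 46.00·26.10) / (Q + 46.00) = 1.7
→ Q = 46.00·(26.10 − 1.7)/(1.7 − 0.2700) = 784.9 L/s.

785 L/s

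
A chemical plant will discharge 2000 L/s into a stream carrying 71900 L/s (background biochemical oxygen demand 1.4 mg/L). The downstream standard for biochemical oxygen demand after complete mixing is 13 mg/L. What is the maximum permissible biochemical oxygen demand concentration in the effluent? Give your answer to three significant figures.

430 mg/L

At the limit, (Qr·Cr + Qe·Cₑ)/(Qr + Qe) = 13:
Cₑ = (73900·13 − 71900·1.400) / 2000 = 430.0 mg/L.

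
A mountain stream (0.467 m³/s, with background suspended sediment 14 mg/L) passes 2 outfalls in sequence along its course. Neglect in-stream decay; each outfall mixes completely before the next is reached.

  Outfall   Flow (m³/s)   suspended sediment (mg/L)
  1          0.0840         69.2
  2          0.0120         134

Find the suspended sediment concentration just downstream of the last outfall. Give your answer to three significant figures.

24.8 mg/L

After outfall 1: Q = 0.4670 + 0.08400 = 0.5510 m³/s; C = (0.4670·14.00 + 0.08400·69.20)/0.5510 = 22.42 mg/L.
After outfall 2: Q = 0.5510 + 0.01200 = 0.5630 m³/s; C = (0.5510·22.42 + 0.01200·134.0)/0.5630 = 24.79 mg/L.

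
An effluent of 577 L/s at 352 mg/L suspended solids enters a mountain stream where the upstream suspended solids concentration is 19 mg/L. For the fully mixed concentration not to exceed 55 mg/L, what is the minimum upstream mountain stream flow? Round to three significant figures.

4760 L/s

Set C_mix = 55: (Q·19.00 + 577.0·352.0) / (Q + 577.0) = 55
→ Q = 577.0·(352.0 − 55)/(55 − 19.00) = 4760 L/s.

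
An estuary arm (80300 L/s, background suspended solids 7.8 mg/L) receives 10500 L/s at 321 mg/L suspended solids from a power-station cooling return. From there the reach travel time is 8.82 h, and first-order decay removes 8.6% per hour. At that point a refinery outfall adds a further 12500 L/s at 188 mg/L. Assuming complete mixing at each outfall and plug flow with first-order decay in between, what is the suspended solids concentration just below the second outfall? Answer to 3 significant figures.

40.3 mg/L

Mixed concentration C = ΣQC/ΣQ = (80300·7.800 + 10500·321.0) / 90800 = 3997000/90800 = 44.02 mg/L; combined flow 90800 L/s.
8.6%/h lost → k = −ln(1 − 0.086) = 0.08992 h⁻¹.
Decay over the reach: 44.02·exp(−kt) = 44.02·0.4524 = 19.91 mg/L.
At the second outfall, C = (90800·19.91 + 12500·188.0) / (90800 + 12500) = 40.25 mg/L.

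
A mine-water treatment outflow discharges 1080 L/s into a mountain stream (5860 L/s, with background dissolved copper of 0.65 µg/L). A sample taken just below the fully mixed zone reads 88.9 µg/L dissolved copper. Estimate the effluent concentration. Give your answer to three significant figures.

Mass balance: 5860·0.6500 + 1080·Cₑ = 6940·88.90
→ Cₑ = (6940·88.90 − 5860·0.6500) / 1080 = 567.7 µg/L.

568 µg/L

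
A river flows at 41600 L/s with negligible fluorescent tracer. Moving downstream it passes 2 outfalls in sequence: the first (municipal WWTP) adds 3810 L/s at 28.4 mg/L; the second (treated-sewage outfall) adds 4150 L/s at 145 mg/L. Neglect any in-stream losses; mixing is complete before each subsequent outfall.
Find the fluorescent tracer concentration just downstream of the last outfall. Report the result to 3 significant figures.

Outfall 1: combined Q = 45410 L/s; C = (41600·0 + 3810·28.40)/45410 = 2.383 mg/L.
Outfall 2: combined Q = 49560 L/s; C = (45410·2.383 + 4150·145.0)/49560 = 14.33 mg/L.

14.3 mg/L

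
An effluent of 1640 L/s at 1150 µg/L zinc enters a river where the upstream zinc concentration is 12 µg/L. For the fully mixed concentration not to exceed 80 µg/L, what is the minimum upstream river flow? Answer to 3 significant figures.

Set C_mix = 80: (Q·12.00 + 1640·1150) / (Q + 1640) = 80
→ Q = 1640·(1150 − 80)/(80 − 12.00) = 25810 L/s.

25800 L/s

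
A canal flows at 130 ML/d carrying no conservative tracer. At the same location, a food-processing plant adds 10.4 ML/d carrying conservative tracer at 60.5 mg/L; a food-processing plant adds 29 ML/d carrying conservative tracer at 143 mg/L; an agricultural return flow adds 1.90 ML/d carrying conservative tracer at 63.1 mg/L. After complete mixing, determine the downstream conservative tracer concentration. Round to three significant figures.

Mixed concentration C = ΣQC/ΣQ = (130.0·0 + 10.40·60.50 + 29.00·143.0 + 1.900·63.10) / 171.3 = 4896/171.3 = 28.58 mg/L.

28.6 mg/L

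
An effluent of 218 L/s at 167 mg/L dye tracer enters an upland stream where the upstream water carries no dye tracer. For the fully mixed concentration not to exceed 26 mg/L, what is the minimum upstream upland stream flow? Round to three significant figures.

1180 L/s

Set C_mix = 26: (Q·0 + 218.0·167.0) / (Q + 218.0) = 26
→ Q = 218.0·(167.0 − 26)/(26 − 0) = 1182 L/s.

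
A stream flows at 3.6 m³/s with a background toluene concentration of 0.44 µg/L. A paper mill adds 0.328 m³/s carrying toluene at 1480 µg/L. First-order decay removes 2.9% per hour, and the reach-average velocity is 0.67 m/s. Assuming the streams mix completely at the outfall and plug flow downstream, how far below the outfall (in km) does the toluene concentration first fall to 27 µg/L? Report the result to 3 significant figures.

125 km

Flow-weighted average: C = (3.600·0.4400 + 0.3280·1480) / 3.928 = 487.0/3.928 = 124.0 µg/L.
2.9%/h lost → k = −ln(1 − 0.029) = 0.02943 h⁻¹.
Set 124.0·exp(−k·t) = 27 → t = ln(124.0/27)/k = 186500 s = 51.80 h.
Distance = v·t = 0.67·186500 = 124900 m = 124.9 km.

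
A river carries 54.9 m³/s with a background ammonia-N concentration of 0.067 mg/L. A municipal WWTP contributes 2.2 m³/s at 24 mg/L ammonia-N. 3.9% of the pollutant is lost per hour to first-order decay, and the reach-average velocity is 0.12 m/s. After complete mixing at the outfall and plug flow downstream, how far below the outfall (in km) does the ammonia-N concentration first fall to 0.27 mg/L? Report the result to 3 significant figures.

14.1 km

After mixing, C = (54.90·0.06700 + 2.200·24.00) / 57.10 = 56.48/57.10 = 0.9891 mg/L.
3.9%/h lost → k = −ln(1 − 0.039) = 0.03978 h⁻¹.
Set 0.9891·exp(−k·t) = 0.27 → t = ln(0.9891/0.27)/k = 117500 s = 32.64 h.
Distance = v·t = 0.12·117500 = 14100 m = 14.10 km.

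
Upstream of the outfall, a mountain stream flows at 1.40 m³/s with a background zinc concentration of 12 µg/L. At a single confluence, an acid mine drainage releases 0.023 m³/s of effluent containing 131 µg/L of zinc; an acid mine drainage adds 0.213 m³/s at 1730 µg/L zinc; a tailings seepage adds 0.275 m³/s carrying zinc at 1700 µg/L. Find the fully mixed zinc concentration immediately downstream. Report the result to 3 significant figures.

Mass balance: C = (1.400·12.00 + 0.02300·131.0 + 0.2130·1730 + 0.2750·1700) / 1.911 = 855.8/1.911 = 447.8 µg/L.

448 µg/L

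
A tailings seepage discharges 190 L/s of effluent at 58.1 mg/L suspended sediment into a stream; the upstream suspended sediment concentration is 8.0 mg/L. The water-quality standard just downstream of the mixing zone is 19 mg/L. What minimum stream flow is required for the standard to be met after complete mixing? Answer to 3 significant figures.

Set C_mix = 19: (Q·8.000 + 190.0·58.10) / (Q + 190.0) = 19
→ Q = 190.0·(58.10 − 19)/(19 − 8.000) = 675.4 L/s.

675 L/s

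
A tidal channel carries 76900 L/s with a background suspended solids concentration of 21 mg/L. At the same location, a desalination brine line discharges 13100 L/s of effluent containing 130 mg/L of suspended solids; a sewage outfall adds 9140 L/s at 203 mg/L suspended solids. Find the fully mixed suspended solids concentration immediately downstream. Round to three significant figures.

52.2 mg/L

After mixing, C = (76900·21.00 + 13100·130.0 + 9140·203.0) / 99140 = 5173000/99140 = 52.18 mg/L.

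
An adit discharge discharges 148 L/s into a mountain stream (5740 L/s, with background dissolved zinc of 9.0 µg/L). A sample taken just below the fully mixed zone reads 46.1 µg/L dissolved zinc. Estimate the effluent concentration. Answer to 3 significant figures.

1480 µg/L

Mass balance: 5740·9.000 + 148.0·Cₑ = 5888·46.10
→ Cₑ = (5888·46.10 − 5740·9.000) / 148.0 = 1485 µg/L.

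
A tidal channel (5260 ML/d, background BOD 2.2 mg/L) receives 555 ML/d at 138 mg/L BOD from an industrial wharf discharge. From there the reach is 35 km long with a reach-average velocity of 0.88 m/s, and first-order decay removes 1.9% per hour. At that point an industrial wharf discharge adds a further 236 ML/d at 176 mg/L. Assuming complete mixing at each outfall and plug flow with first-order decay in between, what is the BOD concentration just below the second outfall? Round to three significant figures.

18.7 mg/L

Conservation of mass: C = (5260·2.200 + 555.0·138.0) / 5815 = 88160/5815 = 15.16 mg/L; combined flow 5815 ML/d.
Travel time t = 35·1000 / 0.88 = 39770 s = 11.05 h.
1.9%/h lost → k = −ln(1 − 0.019) = 0.01918 h⁻¹.
After decay, C = 15.16 × e^(−kt) = 15.16 × 0.8090 = 12.27 mg/L.
Second outfall: C = (5815·12.27 + 236.0·176.0)/6051 = 18.65 mg/L.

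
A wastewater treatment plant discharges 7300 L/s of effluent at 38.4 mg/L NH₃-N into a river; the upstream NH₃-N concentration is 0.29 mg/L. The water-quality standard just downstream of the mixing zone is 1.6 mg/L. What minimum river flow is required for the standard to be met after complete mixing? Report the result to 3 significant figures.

Set C_mix = 1.6: (Q·0.2900 + 7300·38.40) / (Q + 7300) = 1.6
→ Q = 7300·(38.40 − 1.6)/(1.6 − 0.2900) = 205100 L/s.

205000 L/s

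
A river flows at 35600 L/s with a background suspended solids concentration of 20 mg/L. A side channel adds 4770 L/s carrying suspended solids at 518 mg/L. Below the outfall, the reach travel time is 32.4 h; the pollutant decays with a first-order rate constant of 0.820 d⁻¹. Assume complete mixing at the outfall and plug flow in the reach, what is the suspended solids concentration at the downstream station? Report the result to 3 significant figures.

After mixing, C = (35600·20.00 + 4770·518.0) / 40370 = 3183000/40370 = 78.84 mg/L.
Applying C = C₀e^(−kt): 78.84 × 0.3305 = 26.06 mg/L.

26.1 mg/L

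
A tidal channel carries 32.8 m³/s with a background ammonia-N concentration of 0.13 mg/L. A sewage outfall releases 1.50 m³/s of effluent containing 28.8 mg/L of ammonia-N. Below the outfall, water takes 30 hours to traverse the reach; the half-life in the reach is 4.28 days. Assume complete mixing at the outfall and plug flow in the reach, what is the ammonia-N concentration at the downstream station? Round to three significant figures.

Flow-weighted average: C = (32.80·0.1300 + 1.500·28.80) / 34.30 = 47.46/34.30 = 1.384 mg/L.
Half-life 4.28 d → k = ln 2 / 4.28 = 0.1620 d⁻¹.
Applying C = C₀e^(−kt): 1.384 × 0.8167 = 1.130 mg/L.

1.13 mg/L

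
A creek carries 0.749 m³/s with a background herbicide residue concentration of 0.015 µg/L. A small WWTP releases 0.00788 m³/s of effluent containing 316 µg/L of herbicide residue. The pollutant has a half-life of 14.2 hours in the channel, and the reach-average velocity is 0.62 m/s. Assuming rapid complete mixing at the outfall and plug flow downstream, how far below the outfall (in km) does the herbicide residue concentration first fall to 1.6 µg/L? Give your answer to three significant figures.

33.2 km

Conservation of mass: C = (0.7490·0.01500 + 0.007880·316.0) / 0.7569 = 2.501/0.7569 = 3.305 µg/L.
Half-life 14.2 h → k = ln 2 / 14.2 = 0.04881 h⁻¹ = 1.172 d⁻¹.
Set 3.305·exp(−k·t) = 1.6 → t = ln(3.305/1.6)/k = 53500 s = 14.86 h.
Distance = v·t = 0.62·53500 = 33170 m = 33.17 km.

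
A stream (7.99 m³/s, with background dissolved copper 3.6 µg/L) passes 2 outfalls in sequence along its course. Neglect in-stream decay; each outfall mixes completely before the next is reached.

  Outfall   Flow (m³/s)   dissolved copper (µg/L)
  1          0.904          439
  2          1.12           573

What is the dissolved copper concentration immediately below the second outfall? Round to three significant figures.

107 µg/L

Outfall 1: combined Q = 8.894 m³/s; C = (7.990·3.600 + 0.9040·439.0)/8.894 = 47.85 µg/L.
Outfall 2: combined Q = 10.01 m³/s; C = (8.894·47.85 + 1.120·573.0)/10.01 = 106.6 µg/L.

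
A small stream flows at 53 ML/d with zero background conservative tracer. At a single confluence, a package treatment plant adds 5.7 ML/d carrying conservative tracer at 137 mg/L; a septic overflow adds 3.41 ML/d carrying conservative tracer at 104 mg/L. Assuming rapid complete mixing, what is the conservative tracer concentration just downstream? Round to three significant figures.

18.3 mg/L

Mixed concentration C = ΣQC/ΣQ = (53.00·0 + 5.700·137.0 + 3.410·104.0) / 62.11 = 1136/62.11 = 18.28 mg/L.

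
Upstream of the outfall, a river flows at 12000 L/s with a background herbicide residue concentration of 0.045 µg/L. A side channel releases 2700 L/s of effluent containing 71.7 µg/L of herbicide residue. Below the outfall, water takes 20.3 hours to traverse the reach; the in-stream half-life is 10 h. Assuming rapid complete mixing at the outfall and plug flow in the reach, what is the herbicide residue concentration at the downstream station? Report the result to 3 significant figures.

Flow-weighted average: C = (12000·0.04500 + 2700·71.70) / 14700 = 194100/14700 = 13.21 µg/L.
Half-life 10 h → k = ln 2 / 10 = 0.06931 h⁻¹ = 1.664 d⁻¹.
Applying C = C₀e^(−kt): 13.21 × 0.2449 = 3.234 µg/L.

3.23 µg/L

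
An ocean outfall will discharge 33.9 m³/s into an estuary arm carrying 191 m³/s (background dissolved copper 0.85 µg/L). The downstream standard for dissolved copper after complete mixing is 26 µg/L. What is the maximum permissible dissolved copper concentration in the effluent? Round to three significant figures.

At the limit, (Qr·Cr + Qe·Cₑ)/(Qr + Qe) = 26:
Cₑ = (224.9·26 − 191.0·0.8500) / 33.90 = 167.7 µg/L.

168 µg/L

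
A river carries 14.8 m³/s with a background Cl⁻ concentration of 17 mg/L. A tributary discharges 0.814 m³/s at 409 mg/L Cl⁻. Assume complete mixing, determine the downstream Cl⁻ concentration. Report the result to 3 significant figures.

Conservation of mass: C = (14.80·17.00 + 0.8140·409.0) / 15.61 = 584.5/15.61 = 37.44 mg/L.

37.4 mg/L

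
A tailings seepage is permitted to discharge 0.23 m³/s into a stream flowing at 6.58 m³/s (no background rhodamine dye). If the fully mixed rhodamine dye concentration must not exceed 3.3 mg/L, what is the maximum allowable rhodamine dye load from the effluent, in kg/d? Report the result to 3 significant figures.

1940 kg/d

Mass balance at the limit: 6.580·0 + 0.2300·Cₑ = 6.810·3.3 → Cₑ = 97.71 mg/L.
Load = 0.2300 m³/s × 97.71 g/m³ × 86 400 s/d = 1942 kg/d.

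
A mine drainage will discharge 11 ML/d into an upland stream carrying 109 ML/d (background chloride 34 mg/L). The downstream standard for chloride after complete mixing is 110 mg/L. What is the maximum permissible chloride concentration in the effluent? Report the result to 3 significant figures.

863 mg/L

At the limit, (Qr·Cr + Qe·Cₑ)/(Qr + Qe) = 110:
Cₑ = (120.0·110 − 109.0·34.00) / 11.00 = 863.1 mg/L.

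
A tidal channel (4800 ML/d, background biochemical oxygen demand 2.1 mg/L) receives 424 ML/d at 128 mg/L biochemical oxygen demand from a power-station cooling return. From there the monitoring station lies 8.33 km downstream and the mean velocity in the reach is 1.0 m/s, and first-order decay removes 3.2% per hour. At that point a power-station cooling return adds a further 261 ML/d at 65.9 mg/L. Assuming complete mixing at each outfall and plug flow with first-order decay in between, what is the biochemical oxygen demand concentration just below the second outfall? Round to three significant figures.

Mass balance: C = (4800·2.100 + 424.0·128.0) / 5224 = 64350/5224 = 12.32 mg/L; combined flow 5224 ML/d.
Travel time t = 8.33·1000 / 1.0 = 8330 s = 2.314 h.
3.2%/h lost → k = −ln(1 − 0.032) = 0.03252 h⁻¹.
Applying C = C₀e^(−kt): 12.32 × 0.9275 = 11.43 mg/L.
Second outfall: C = (5224·11.43 + 261.0·65.90)/5485 = 14.02 mg/L.

14.0 mg/L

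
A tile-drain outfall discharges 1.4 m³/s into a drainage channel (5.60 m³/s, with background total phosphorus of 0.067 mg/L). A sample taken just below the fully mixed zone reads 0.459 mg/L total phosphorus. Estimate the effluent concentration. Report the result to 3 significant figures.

2.03 mg/L

Mass balance: 5.600·0.06700 + 1.400·Cₑ = 7.000·0.4590
→ Cₑ = (7.000·0.4590 − 5.600·0.06700) / 1.400 = 2.027 mg/L.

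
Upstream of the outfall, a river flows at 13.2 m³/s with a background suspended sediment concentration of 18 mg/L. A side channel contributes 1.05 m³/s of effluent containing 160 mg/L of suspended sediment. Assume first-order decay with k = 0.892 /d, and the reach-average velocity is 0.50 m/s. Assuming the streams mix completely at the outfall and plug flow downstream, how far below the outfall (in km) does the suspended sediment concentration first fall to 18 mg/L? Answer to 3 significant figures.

22.2 km

Mass balance: C = (13.20·18.00 + 1.050·160.0) / 14.25 = 405.6/14.25 = 28.46 mg/L.
Set 28.46·exp(−k·t) = 18 → t = ln(28.46/18)/k = 44390 s = 12.33 h.
Distance = v·t = 0.50·44390 = 22190 m = 22.19 km.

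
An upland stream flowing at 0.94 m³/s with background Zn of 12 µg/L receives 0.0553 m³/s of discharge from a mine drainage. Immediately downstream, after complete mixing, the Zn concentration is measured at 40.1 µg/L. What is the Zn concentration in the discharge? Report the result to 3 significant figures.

Mass balance: 0.9400·12.00 + 0.05530·Cₑ = 0.9953·40.10
→ Cₑ = (0.9953·40.10 − 0.9400·12.00) / 0.05530 = 517.7 µg/L.

518 µg/L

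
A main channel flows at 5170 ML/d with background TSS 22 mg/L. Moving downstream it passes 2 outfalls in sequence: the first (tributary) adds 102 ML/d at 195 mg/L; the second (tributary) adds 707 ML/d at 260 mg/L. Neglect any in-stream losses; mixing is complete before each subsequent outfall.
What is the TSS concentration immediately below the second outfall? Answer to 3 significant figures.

Outfall 1: combined Q = 5272 ML/d; C = (5170·22.00 + 102.0·195.0)/5272 = 25.35 mg/L.
Outfall 2: combined Q = 5979 ML/d; C = (5272·25.35 + 707.0·260.0)/5979 = 53.09 mg/L.

53.1 mg/L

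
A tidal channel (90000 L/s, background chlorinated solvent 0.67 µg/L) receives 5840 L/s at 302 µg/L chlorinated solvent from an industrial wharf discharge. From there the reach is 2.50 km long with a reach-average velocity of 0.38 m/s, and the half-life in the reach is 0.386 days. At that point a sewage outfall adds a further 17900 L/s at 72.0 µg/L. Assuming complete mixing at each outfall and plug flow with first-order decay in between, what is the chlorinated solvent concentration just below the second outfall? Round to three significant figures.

After mixing, C = (90000·0.6700 + 5840·302.0) / 95840 = 1824000/95840 = 19.03 µg/L; combined flow 95840 L/s.
Travel time t = 2.50·1000 / 0.38 = 6579 s = 1.827 h.
Half-life 0.386 d → k = ln 2 / 0.386 = 1.796 d⁻¹.
Applying C = C₀e^(−kt): 19.03 × 0.8722 = 16.60 µg/L.
At the second outfall, C = (95840·16.60 + 17900·72.00) / (95840 + 17900) = 25.32 µg/L.

25.3 µg/L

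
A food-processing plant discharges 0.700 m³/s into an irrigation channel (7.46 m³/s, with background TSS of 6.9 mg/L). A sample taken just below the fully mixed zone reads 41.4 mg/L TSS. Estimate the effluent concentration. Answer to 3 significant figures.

Mass balance: 7.460·6.900 + 0.7000·Cₑ = 8.160·41.40
→ Cₑ = (8.160·41.40 − 7.460·6.900) / 0.7000 = 409.1 mg/L.

409 mg/L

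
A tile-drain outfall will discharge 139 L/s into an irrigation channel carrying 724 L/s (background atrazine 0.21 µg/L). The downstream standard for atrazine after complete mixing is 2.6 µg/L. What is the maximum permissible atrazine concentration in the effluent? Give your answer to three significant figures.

15.0 µg/L

At the limit, (Qr·Cr + Qe·Cₑ)/(Qr + Qe) = 2.6:
Cₑ = (863.0·2.6 − 724.0·0.2100) / 139.0 = 15.05 µg/L.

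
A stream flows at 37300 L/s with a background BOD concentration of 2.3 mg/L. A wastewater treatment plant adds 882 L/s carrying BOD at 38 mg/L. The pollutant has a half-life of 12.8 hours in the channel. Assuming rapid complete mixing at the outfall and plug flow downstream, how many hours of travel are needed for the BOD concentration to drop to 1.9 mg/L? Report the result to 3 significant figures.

9.19 h

Conservation of mass: C = (37300·2.300 + 882.0·38.00) / 38180 = 119300/38180 = 3.125 mg/L.
Half-life 12.8 h → k = ln 2 / 12.8 = 0.05415 h⁻¹ = 1.300 d⁻¹.
3.125·exp(−k·t) = 1.9 → t = ln(3.125/1.9)/k = 33070 s = 9.187 h.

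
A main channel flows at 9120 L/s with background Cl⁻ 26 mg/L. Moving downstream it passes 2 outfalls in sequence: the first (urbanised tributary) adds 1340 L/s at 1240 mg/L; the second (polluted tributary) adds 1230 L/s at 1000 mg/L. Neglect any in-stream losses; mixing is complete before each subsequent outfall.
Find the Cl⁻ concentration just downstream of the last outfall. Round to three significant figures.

268 mg/L

After outfall 1: Q = 9120 + 1340 = 10460 L/s; C = (9120·26.00 + 1340·1240)/10460 = 181.5 mg/L.
After outfall 2: Q = 10460 + 1230 = 11690 L/s; C = (10460·181.5 + 1230·1000)/11690 = 267.6 mg/L.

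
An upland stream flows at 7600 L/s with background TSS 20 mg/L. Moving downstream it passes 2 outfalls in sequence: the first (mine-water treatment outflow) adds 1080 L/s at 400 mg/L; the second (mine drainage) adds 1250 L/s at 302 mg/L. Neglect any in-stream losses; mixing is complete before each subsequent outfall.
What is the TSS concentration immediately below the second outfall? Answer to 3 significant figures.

96.8 mg/L

After outfall 1: Q = 7600 + 1080 = 8680 L/s; C = (7600·20.00 + 1080·400.0)/8680 = 67.28 mg/L.
After outfall 2: Q = 8680 + 1250 = 9930 L/s; C = (8680·67.28 + 1250·302.0)/9930 = 96.83 mg/L.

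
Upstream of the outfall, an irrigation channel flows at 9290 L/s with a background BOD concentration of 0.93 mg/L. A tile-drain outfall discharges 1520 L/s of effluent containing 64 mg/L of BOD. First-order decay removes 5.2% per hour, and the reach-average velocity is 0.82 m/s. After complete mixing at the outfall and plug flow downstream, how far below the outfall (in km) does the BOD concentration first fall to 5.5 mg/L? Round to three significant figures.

Mass balance: C = (9290·0.9300 + 1520·64.00) / 10810 = 105900/10810 = 9.798 mg/L.
5.2%/h lost → k = −ln(1 − 0.052) = 0.05340 h⁻¹.
Set 9.798·exp(−k·t) = 5.5 → t = ln(9.798/5.5)/k = 38930 s = 10.81 h.
Distance = v·t = 0.82·38930 = 31920 m = 31.92 km.

31.9 km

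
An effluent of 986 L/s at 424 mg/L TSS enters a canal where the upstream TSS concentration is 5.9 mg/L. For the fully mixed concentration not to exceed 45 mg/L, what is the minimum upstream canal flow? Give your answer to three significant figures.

9560 L/s

Set C_mix = 45: (Q·5.900 + 986.0·424.0) / (Q + 986.0) = 45
→ Q = 986.0·(424.0 − 45)/(45 − 5.900) = 9557 L/s.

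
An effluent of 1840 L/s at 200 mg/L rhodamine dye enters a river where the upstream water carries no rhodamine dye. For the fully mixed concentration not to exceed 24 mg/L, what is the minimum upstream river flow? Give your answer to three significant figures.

13500 L/s

Set C_mix = 24: (Q·0 + 1840·200.0) / (Q + 1840) = 24
→ Q = 1840·(200.0 − 24)/(24 − 0) = 13490 L/s.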